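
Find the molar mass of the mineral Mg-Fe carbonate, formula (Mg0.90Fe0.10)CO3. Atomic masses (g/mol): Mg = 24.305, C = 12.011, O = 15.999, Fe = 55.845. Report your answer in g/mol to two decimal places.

87.47 g/mol

M = 0.90·24.305 + 0.10·55.845 + 1·12.011 + 3·15.999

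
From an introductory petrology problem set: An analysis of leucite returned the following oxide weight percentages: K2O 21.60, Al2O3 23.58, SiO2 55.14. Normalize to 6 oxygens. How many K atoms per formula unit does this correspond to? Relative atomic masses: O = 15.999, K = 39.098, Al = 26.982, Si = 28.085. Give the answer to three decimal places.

K2O: 21.60/94.195 = 0.22931 mol → 0.45862 mol K, 0.22931 mol O.
Al2O3: 23.58/101.961 = 0.23126 mol → 0.46252 mol Al, 0.69378 mol O.
SiO2: 55.14/60.083 = 0.91773 mol → 0.91773 mol Si, 1.83546 mol O.
Total oxygen = 2.75855 mol. Normalization factor = 6/2.75855 = 2.17506.
K per 6 O = 0.45862 × 2.17506 = 0.998.

0.998 K apfu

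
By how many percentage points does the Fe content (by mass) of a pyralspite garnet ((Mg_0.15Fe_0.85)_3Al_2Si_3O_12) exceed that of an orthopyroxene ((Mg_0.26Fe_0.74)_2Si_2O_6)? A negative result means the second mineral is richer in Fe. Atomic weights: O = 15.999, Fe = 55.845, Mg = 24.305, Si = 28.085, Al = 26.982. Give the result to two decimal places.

-3.95 percentage points

M((Mg_0.15Fe_0.85)_3Al_2Si_3O_12) = 483.549 g/mol, so wt% Fe = 142.405/483.549 × 100 = 29.45%.
M((Mg_0.26Fe_0.74)_2Si_2O_6) = 247.453 g/mol, so wt% Fe = 82.651/247.453 × 100 = 33.40%.
29.45 − 33.40 = -3.95 pp.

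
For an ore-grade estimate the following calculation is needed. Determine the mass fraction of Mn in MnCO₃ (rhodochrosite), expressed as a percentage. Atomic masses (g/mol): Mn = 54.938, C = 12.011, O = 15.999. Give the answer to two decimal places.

47.79 wt%

Formula mass = 1·54.938 + 1·12.011 + 3·15.999 = 114.946 g/mol, of which 54.938 g is Mn.
So Mn makes up 54.938/114.946 = 0.4779 of the mass, i.e. 47.79%.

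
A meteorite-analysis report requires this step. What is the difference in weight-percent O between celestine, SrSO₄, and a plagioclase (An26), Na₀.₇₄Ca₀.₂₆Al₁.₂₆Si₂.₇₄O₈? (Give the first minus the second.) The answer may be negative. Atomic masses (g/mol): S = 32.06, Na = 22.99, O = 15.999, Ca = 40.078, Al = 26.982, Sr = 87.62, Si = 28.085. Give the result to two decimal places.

-13.21 percentage points

O in SrSO₄: molar mass 183.676 g/mol; 4×15.999 = 63.996 g → 34.84 wt%.
O in Na₀.₇₄Ca₀.₂₆Al₁.₂₆Si₂.₇₄O₈: molar mass 266.375 g/mol; 8×15.999 = 127.992 g → 48.05 wt%.
Difference = 34.84 − 48.05 = -13.21 percentage points.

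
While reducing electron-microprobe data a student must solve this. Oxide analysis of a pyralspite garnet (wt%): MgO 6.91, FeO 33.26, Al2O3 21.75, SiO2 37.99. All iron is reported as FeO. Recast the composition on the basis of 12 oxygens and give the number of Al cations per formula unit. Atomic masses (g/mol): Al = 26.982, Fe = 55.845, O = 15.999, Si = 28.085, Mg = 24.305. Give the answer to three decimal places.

2.016 Al apfu

6.91 wt% MgO ÷ 40.304 g/mol = 0.17145 mol, giving 0.17145 Mg and 0.17145 O.
33.26 wt% FeO ÷ 71.844 g/mol = 0.46295 mol, giving 0.46295 Fe and 0.46295 O.
21.75 wt% Al2O3 ÷ 101.961 g/mol = 0.21332 mol, giving 0.42664 Al and 0.63996 O.
37.99 wt% SiO2 ÷ 60.083 g/mol = 0.63229 mol, giving 0.63229 Si and 1.26458 O.
Oxygen sums to 2.53894; scaling by 12/2.53894 = 4.72638 puts the formula on 12 O.
Al: 0.42664 × 4.72638 = 2.016 atoms per formula unit.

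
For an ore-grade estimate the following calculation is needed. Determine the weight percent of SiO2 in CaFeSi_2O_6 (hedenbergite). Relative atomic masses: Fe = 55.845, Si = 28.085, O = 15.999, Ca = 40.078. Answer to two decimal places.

Formula mass = 248.087 g/mol.
2 Si → 2.0000 mol SiO2 per formula unit; M(SiO2) = 60.083, so SiO2 mass = 120.166 g.
120.166/248.087 × 100 = 48.44 wt%.

48.44 wt%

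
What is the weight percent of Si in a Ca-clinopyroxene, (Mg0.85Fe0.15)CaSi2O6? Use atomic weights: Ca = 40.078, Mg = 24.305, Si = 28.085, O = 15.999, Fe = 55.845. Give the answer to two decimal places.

Molar mass of (Mg0.85Fe0.15)CaSi2O6: 0.85·24.305 + 0.15·55.845 + 1·40.078 + 2·28.085 + 6·15.999 = 221.278 g/mol.
Mass of Si per formula unit: 2 × 28.085 = 56.170 g.
Weight fraction Si = 56.170 / 221.278 = 0.2538.

25.38 weight percent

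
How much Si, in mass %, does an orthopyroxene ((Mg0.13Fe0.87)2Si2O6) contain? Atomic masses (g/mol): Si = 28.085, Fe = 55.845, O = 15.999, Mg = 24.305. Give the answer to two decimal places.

M((Mg0.13Fe0.87)2Si2O6) = 255.654 g/mol.
Si contributes 2 × 28.085 = 56.170 g per mole.
56.170/255.654 = 0.2197 → 21.97%.

21.97 mass %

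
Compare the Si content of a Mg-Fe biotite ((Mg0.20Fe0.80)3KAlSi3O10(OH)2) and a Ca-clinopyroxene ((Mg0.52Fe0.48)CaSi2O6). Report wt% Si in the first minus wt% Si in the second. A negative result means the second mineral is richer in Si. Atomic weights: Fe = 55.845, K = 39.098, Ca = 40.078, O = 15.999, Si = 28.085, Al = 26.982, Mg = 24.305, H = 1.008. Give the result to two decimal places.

-7.15 percentage points

M((Mg0.20Fe0.80)3KAlSi3O10(OH)2) = 492.950 g/mol, so wt% Si = 84.255/492.950 × 100 = 17.09%.
M((Mg0.52Fe0.48)CaSi2O6) = 231.686 g/mol, so wt% Si = 56.170/231.686 × 100 = 24.24%.
17.09 − 24.24 = -7.15 pp.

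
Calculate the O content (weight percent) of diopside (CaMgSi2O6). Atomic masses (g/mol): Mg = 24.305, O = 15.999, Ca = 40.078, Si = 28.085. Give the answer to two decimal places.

M(CaMgSi2O6) = 216.547 g/mol.
O contributes 6 × 15.999 = 95.994 g per mole.
95.994/216.547 = 0.4433 → 44.33%.

44.33 weight percent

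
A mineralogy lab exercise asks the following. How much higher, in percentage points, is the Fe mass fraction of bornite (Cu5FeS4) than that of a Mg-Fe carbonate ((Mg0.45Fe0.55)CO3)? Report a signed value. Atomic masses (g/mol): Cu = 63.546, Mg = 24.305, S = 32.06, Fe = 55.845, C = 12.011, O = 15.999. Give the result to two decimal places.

-19.08 percentage points

First mineral: 55.845 g Fe in 501.815 g formula = 11.13 wt% Fe.
Second mineral: 30.715 g Fe in 101.660 g formula = 30.21 wt% Fe.
11.13% − 30.21% gives a difference of -19.08 percentage points.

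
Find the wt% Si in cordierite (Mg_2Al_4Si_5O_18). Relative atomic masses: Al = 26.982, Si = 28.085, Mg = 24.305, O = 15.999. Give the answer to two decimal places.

M(Mg_2Al_4Si_5O_18) = 584.945 g/mol.
Si contributes 5 × 28.085 = 140.425 g per mole.
140.425/584.945 = 0.2401 → 24.01%.

24.01 wt%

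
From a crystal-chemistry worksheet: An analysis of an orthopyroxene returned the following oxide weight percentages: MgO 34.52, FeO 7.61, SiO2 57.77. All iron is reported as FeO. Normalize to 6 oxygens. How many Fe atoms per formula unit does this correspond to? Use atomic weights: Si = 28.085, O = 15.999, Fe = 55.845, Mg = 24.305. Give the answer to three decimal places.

34.52 wt% MgO ÷ 40.304 g/mol = 0.85649 mol, giving 0.85649 Mg and 0.85649 O.
7.61 wt% FeO ÷ 71.844 g/mol = 0.10592 mol, giving 0.10592 Fe and 0.10592 O.
57.77 wt% SiO2 ÷ 60.083 g/mol = 0.96150 mol, giving 0.96150 Si and 1.92300 O.
Oxygen sums to 2.88541; scaling by 6/2.88541 = 2.07943 puts the formula on 6 O.
Fe: 0.10592 × 2.07943 = 0.220 atoms per formula unit.

0.220 Fe apfu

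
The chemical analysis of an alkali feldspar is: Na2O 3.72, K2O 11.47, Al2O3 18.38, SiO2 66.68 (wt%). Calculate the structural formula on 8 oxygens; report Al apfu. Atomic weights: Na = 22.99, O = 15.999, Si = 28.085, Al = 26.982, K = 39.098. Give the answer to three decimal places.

Na2O: 3.72/61.979 = 0.06002 mol → 0.12004 mol Na, 0.06002 mol O.
K2O: 11.47/94.195 = 0.12177 mol → 0.24354 mol K, 0.12177 mol O.
Al2O3: 18.38/101.961 = 0.18027 mol → 0.36054 mol Al, 0.54081 mol O.
SiO2: 66.68/60.083 = 1.10980 mol → 1.10980 mol Si, 2.21960 mol O.
Total oxygen = 2.94220 mol. Normalization factor = 8/2.94220 = 2.71905.
Al per 8 O = 0.36054 × 2.71905 = 0.980.

0.980 Al apfu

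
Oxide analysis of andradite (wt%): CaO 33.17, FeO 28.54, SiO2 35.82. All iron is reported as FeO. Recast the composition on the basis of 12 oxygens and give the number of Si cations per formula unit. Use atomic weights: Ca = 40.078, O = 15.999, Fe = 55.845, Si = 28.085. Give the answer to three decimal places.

CaO: 33.17/56.077 = 0.59151 mol → 0.59151 mol Ca, 0.59151 mol O.
FeO: 28.54/71.844 = 0.39725 mol → 0.39725 mol Fe, 0.39725 mol O.
SiO2: 35.82/60.083 = 0.59618 mol → 0.59618 mol Si, 1.19236 mol O.
Total oxygen = 2.18112 mol. Normalization factor = 12/2.18112 = 5.50176.
Si per 12 O = 0.59618 × 5.50176 = 3.280.

3.280 Si apfu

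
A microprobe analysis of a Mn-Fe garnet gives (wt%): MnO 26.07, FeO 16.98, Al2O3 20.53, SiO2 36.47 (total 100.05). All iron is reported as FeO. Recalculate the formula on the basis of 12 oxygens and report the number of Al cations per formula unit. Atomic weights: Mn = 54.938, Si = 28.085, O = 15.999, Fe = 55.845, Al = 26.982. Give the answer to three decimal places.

1.995 Al apfu

MnO (M=70.937): mol = 0.36751; Mn = 0.36751, O = 0.36751.
FeO (M=71.844): mol = 0.23635; Fe = 0.23635, O = 0.23635.
Al2O3 (M=101.961): mol = 0.20135; Al = 0.40270, O = 0.60405.
SiO2 (M=60.083): mol = 0.60699; Si = 0.60699, O = 1.21398.
ΣO = 2.42189; factor = 12/ΣO = 4.95481.
Al apfu = 0.40270 × 4.95481 = 1.995.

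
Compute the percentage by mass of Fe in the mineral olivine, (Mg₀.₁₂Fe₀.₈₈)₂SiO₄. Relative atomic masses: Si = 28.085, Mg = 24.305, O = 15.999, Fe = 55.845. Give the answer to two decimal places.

50.10 mass %

Molar mass of (Mg₀.₁₂Fe₀.₈₈)₂SiO₄: 0.24×24.305 + 1.76×55.845 + 1×28.085 + 4×15.999 = 196.201 g/mol.
Mass of Fe per formula unit: 1.76 × 55.845 = 98.287 g.
Weight fraction Fe = 98.287 / 196.201 = 0.5010.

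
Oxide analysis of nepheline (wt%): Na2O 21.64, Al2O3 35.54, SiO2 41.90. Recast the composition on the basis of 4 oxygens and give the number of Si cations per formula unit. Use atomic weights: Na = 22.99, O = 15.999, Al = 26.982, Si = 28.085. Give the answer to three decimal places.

1.000 Si apfu

Na2O (M=61.979): mol = 0.34915; Na = 0.69830, O = 0.34915.
Al2O3 (M=101.961): mol = 0.34856; Al = 0.69712, O = 1.04568.
SiO2 (M=60.083): mol = 0.69737; Si = 0.69737, O = 1.39474.
ΣO = 2.78957; factor = 4/ΣO = 1.43391.
Si apfu = 0.69737 × 1.43391 = 1.000.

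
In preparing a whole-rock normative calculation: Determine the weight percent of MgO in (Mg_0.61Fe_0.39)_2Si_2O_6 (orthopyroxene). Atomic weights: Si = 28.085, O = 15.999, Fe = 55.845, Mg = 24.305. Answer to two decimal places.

Molar mass of (Mg_0.61Fe_0.39)_2Si_2O_6 = 1.22×24.305 + 0.78×55.845 + 2×28.085 + 6×15.999 = 225.375 g/mol.
Each formula unit contains 1.22 Mg, equivalent to 1.22/1 = 1.2200 mol MgO.
M(MgO) = 1×24.305 + 1×15.999 = 40.304 g/mol.
Mass of MgO per formula unit = 1.2200 × 40.304 = 49.171 g.
MgO wt% = 49.171 / 225.375 × 100 = 21.82%.

21.82 wt%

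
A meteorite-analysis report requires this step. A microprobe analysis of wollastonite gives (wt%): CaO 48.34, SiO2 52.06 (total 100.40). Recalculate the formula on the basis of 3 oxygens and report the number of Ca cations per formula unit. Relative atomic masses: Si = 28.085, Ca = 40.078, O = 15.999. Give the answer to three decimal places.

CaO: 48.34/56.077 = 0.86203 mol → 0.86203 mol Ca, 0.86203 mol O.
SiO2: 52.06/60.083 = 0.86647 mol → 0.86647 mol Si, 1.73294 mol O.
Total oxygen = 2.59497 mol. Normalization factor = 3/2.59497 = 1.15608.
Ca per 3 O = 0.86203 × 1.15608 = 0.997.

0.997 Ca apfu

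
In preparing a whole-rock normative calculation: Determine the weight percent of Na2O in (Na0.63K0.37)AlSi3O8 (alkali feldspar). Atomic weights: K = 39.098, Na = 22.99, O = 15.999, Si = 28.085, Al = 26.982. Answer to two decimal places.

7.28 wt%

Formula mass = 268.179 g/mol.
0.63 Na → 0.3150 mol Na2O per formula unit; M(Na2O) = 61.979, so Na2O mass = 19.523 g.
19.523/268.179 × 100 = 7.28 wt%.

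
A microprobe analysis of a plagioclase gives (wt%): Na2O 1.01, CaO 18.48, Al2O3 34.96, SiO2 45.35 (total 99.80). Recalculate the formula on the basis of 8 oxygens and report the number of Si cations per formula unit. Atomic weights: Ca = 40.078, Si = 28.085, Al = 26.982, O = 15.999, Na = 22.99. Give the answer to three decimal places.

2.094 Si apfu

Na2O (M=61.979): mol = 0.01630; Na = 0.03260, O = 0.01630.
CaO (M=56.077): mol = 0.32955; Ca = 0.32955, O = 0.32955.
Al2O3 (M=101.961): mol = 0.34288; Al = 0.68576, O = 1.02864.
SiO2 (M=60.083): mol = 0.75479; Si = 0.75479, O = 1.50958.
ΣO = 2.88407; factor = 8/ΣO = 2.77386.
Si apfu = 0.75479 × 2.77386 = 2.094.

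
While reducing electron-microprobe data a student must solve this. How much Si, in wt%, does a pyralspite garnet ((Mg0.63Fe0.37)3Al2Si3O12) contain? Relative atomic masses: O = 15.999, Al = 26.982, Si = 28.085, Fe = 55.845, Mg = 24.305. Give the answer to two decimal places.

Formula mass = 1.89·24.305 + 1.11·55.845 + 2·26.982 + 3·28.085 + 12·15.999 = 438.131 g/mol, of which 84.255 g is Si.
So Si makes up 84.255/438.131 = 0.1923 of the mass, i.e. 19.23%.

19.23 wt%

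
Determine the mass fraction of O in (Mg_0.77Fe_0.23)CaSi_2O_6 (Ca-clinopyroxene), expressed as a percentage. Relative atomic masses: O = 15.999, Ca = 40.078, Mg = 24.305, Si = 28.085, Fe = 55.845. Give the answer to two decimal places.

Formula mass = 0.77·24.305 + 0.23·55.845 + 1·40.078 + 2·28.085 + 6·15.999 = 223.801 g/mol, of which 95.994 g is O.
So O makes up 95.994/223.801 = 0.4289 of the mass, i.e. 42.89%.

42.89 mass %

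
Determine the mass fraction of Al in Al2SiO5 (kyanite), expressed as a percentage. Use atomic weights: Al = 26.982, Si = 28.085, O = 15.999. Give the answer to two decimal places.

33.30 mass %

M(Al2SiO5) = 162.044 g/mol.
Al contributes 2 × 26.982 = 53.964 g per mole.
53.964/162.044 = 0.3330 → 33.30%.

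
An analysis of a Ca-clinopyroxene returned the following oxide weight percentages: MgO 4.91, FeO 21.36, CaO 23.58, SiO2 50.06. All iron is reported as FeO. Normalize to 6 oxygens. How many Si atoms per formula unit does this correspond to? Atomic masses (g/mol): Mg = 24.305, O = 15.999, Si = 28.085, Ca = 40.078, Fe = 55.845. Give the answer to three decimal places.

MgO: 4.91/40.304 = 0.12182 mol → 0.12182 mol Mg, 0.12182 mol O.
FeO: 21.36/71.844 = 0.29731 mol → 0.29731 mol Fe, 0.29731 mol O.
CaO: 23.58/56.077 = 0.42049 mol → 0.42049 mol Ca, 0.42049 mol O.
SiO2: 50.06/60.083 = 0.83318 mol → 0.83318 mol Si, 1.66636 mol O.
Total oxygen = 2.50598 mol. Normalization factor = 6/2.50598 = 2.39427.
Si per 6 O = 0.83318 × 2.39427 = 1.995.

1.995 Si apfu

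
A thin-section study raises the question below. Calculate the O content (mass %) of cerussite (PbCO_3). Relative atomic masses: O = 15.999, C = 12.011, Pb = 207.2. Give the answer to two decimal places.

Molar mass of PbCO_3: 1·207.2 + 1·12.011 + 3·15.999 = 267.208 g/mol.
Mass of O per formula unit: 3 × 15.999 = 47.997 g.
Weight fraction O = 47.997 / 267.208 = 0.1796.

17.96 mass %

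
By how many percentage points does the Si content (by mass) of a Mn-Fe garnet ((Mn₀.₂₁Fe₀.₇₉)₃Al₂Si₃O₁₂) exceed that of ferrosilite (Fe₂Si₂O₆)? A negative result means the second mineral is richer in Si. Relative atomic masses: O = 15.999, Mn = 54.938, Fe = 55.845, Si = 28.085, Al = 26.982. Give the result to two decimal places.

First mineral: 84.255 g Si in 497.171 g formula = 16.95 wt% Si.
Second mineral: 56.170 g Si in 263.854 g formula = 21.29 wt% Si.
16.95% − 21.29% gives a difference of -4.34 percentage points.

-4.34 percentage points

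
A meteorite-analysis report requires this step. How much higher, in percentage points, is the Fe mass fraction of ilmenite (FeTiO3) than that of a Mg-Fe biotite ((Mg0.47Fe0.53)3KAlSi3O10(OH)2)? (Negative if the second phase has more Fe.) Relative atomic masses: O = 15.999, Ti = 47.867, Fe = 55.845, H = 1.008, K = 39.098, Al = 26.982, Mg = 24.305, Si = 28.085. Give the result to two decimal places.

17.81 percentage points

First mineral: 55.845 g Fe in 151.709 g formula = 36.81 wt% Fe.
Second mineral: 88.794 g Fe in 467.403 g formula = 19.00 wt% Fe.
36.81% − 19.00% gives a difference of 17.81 percentage points.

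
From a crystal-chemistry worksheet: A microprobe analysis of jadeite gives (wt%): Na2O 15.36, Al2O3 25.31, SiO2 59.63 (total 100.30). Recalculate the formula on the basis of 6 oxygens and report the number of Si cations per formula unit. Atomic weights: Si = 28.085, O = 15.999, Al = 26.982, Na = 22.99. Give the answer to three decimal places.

Na2O (M=61.979): mol = 0.24783; Na = 0.49566, O = 0.24783.
Al2O3 (M=101.961): mol = 0.24823; Al = 0.49646, O = 0.74469.
SiO2 (M=60.083): mol = 0.99246; Si = 0.99246, O = 1.98492.
ΣO = 2.97744; factor = 6/ΣO = 2.01515.
Si apfu = 0.99246 × 2.01515 = 2.000.

2.000 Si apfu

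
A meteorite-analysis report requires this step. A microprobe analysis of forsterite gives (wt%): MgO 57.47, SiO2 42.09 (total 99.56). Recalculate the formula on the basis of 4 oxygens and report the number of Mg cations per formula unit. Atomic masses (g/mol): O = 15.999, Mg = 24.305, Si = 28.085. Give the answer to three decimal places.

MgO (M=40.304): mol = 1.42591; Mg = 1.42591, O = 1.42591.
SiO2 (M=60.083): mol = 0.70053; Si = 0.70053, O = 1.40106.
ΣO = 2.82697; factor = 4/ΣO = 1.41494.
Mg apfu = 1.42591 × 1.41494 = 2.018.

2.018 Mg apfu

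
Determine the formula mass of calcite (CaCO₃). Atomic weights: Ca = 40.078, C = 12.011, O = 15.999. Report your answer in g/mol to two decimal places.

M = 1*40.078 + 1*12.011 + 3*15.999

100.09 g/mol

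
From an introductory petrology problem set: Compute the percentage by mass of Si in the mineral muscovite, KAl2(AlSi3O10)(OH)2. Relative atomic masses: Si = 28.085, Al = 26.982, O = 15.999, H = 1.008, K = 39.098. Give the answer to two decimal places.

21.15 weight percent

M(KAl2(AlSi3O10)(OH)2) = 398.303 g/mol.
Si contributes 3 × 28.085 = 84.255 g per mole.
84.255/398.303 = 0.2115 → 21.15%.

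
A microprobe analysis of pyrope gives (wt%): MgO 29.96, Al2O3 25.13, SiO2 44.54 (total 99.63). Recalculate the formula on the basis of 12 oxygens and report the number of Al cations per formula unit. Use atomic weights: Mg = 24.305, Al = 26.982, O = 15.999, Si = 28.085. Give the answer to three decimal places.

1.995 Al apfu

29.96 wt% MgO ÷ 40.304 g/mol = 0.74335 mol, giving 0.74335 Mg and 0.74335 O.
25.13 wt% Al2O3 ÷ 101.961 g/mol = 0.24647 mol, giving 0.49294 Al and 0.73941 O.
44.54 wt% SiO2 ÷ 60.083 g/mol = 0.74131 mol, giving 0.74131 Si and 1.48262 O.
Oxygen sums to 2.96538; scaling by 12/2.96538 = 4.04670 puts the formula on 12 O.
Al: 0.49294 × 4.04670 = 1.995 atoms per formula unit.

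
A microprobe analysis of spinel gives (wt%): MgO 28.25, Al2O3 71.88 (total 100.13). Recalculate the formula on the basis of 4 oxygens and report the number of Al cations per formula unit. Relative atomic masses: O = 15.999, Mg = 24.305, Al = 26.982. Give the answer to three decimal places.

28.25 wt% MgO ÷ 40.304 g/mol = 0.70092 mol, giving 0.70092 Mg and 0.70092 O.
71.88 wt% Al2O3 ÷ 101.961 g/mol = 0.70498 mol, giving 1.40996 Al and 2.11494 O.
Oxygen sums to 2.81586; scaling by 4/2.81586 = 1.42053 puts the formula on 4 O.
Al: 1.40996 × 1.42053 = 2.003 atoms per formula unit.

2.003 Al apfu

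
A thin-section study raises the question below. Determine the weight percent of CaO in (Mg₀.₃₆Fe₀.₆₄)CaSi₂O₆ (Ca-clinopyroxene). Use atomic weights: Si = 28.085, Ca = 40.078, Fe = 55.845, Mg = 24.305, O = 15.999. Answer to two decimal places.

23.69 wt%

Formula mass = 236.733 g/mol.
1 Ca → 1.0000 mol CaO per formula unit; M(CaO) = 56.077, so CaO mass = 56.077 g.
56.077/236.733 × 100 = 23.69 wt%.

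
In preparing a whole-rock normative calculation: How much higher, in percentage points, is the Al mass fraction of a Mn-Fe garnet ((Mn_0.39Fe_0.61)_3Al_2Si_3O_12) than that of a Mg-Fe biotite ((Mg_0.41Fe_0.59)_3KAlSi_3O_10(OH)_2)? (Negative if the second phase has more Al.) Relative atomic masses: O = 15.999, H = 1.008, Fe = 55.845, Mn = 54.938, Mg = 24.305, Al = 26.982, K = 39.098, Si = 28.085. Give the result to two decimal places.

5.16 percentage points

M((Mn_0.39Fe_0.61)_3Al_2Si_3O_12) = 496.681 g/mol, so wt% Al = 53.964/496.681 × 100 = 10.86%.
M((Mg_0.41Fe_0.59)_3KAlSi_3O_10(OH)_2) = 473.080 g/mol, so wt% Al = 26.982/473.080 × 100 = 5.70%.
10.86 − 5.70 = 5.16 pp.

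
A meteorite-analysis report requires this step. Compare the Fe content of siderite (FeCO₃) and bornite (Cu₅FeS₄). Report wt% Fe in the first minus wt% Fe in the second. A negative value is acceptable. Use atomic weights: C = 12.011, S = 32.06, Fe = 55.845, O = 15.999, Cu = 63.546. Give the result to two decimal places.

First mineral: 55.845 g Fe in 115.853 g formula = 48.20 wt% Fe.
Second mineral: 55.845 g Fe in 501.815 g formula = 11.13 wt% Fe.
48.20% − 11.13% gives a difference of 37.07 percentage points.

37.07 percentage points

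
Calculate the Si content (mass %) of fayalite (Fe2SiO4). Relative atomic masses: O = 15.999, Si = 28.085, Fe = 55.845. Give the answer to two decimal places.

M(Fe2SiO4) = 203.771 g/mol.
Si contributes 1 × 28.085 = 28.085 g per mole.
28.085/203.771 = 0.1378 → 13.78%.

13.78 mass %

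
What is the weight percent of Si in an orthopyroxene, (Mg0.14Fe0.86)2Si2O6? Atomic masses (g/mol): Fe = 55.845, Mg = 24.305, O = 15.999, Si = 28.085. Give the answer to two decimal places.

22.03 wt%

Molar mass of (Mg0.14Fe0.86)2Si2O6: 0.28×24.305 + 1.72×55.845 + 2×28.085 + 6×15.999 = 255.023 g/mol.
Mass of Si per formula unit: 2 × 28.085 = 56.170 g.
Weight fraction Si = 56.170 / 255.023 = 0.2203.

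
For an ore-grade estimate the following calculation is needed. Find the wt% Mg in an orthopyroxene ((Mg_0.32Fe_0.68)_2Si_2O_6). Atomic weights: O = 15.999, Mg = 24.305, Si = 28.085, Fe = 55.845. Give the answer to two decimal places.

6.38 weight percent

Formula mass = 0.64*24.305 + 1.36*55.845 + 2*28.085 + 6*15.999 = 243.668 g/mol, of which 15.555 g is Mg.
So Mg makes up 15.555/243.668 = 0.0638 of the mass, i.e. 6.38%.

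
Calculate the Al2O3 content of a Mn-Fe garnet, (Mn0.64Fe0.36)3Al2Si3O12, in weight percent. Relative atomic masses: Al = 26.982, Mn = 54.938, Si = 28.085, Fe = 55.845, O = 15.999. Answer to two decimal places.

20.56 wt%

Molar mass of (Mn0.64Fe0.36)3Al2Si3O12 = 1.92·54.938 + 1.08·55.845 + 2·26.982 + 3·28.085 + 12·15.999 = 496.001 g/mol.
Each formula unit contains 2 Al, equivalent to 2/2 = 1.0000 mol Al2O3.
M(Al2O3) = 2×26.982 + 3×15.999 = 101.961 g/mol.
Mass of Al2O3 per formula unit = 1.0000 × 101.961 = 101.961 g.
Al2O3 wt% = 101.961 / 496.001 × 100 = 20.56%.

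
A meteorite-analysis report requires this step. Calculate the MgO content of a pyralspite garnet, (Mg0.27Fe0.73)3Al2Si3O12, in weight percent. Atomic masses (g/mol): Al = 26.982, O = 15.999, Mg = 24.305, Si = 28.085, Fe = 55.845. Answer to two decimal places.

Formula mass = 472.195 g/mol.
0.81 Mg → 0.8100 mol MgO per formula unit; M(MgO) = 40.304, so MgO mass = 32.646 g.
32.646/472.195 × 100 = 6.91 wt%.

6.91 wt%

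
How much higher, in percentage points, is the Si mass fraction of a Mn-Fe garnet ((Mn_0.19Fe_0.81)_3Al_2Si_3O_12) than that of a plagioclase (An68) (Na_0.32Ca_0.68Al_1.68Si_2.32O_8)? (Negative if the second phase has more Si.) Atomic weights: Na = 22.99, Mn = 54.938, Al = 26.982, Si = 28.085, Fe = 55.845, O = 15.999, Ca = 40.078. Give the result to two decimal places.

-6.91 percentage points

First mineral: 84.255 g Si in 497.225 g formula = 16.95 wt% Si.
Second mineral: 65.157 g Si in 273.089 g formula = 23.86 wt% Si.
16.95% − 23.86% gives a difference of -6.91 percentage points.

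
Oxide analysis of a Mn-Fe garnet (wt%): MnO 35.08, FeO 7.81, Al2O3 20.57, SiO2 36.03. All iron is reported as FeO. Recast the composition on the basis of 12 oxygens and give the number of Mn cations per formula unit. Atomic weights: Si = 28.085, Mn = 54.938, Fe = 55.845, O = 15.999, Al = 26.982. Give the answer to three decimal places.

2.465 Mn apfu

MnO (M=70.937): mol = 0.49452; Mn = 0.49452, O = 0.49452.
FeO (M=71.844): mol = 0.10871; Fe = 0.10871, O = 0.10871.
Al2O3 (M=101.961): mol = 0.20174; Al = 0.40348, O = 0.60522.
SiO2 (M=60.083): mol = 0.59967; Si = 0.59967, O = 1.19934.
ΣO = 2.40779; factor = 12/ΣO = 4.98382.
Mn apfu = 0.49452 × 4.98382 = 2.465.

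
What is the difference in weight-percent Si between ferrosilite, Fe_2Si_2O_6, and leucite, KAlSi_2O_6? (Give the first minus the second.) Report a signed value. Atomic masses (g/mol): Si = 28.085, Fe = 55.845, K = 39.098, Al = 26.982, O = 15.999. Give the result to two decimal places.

-4.45 percentage points

Si in Fe_2Si_2O_6: molar mass 263.854 g/mol; 2×28.085 = 56.170 g → 21.29 wt%.
Si in KAlSi_2O_6: molar mass 218.244 g/mol; 2×28.085 = 56.170 g → 25.74 wt%.
Difference = 21.29 − 25.74 = -4.45 percentage points.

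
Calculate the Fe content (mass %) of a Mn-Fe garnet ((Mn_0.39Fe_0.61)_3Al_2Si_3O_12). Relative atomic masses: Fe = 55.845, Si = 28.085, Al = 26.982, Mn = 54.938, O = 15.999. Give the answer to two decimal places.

Molar mass of (Mn_0.39Fe_0.61)_3Al_2Si_3O_12: 1.17*54.938 + 1.83*55.845 + 2*26.982 + 3*28.085 + 12*15.999 = 496.681 g/mol.
Mass of Fe per formula unit: 1.83 × 55.845 = 102.196 g.
Weight fraction Fe = 102.196 / 496.681 = 0.2058.

20.58 mass %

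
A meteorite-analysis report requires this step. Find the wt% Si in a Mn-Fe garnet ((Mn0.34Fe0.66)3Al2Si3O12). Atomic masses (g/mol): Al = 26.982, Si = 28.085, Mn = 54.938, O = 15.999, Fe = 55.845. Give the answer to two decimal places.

M((Mn0.34Fe0.66)3Al2Si3O12) = 496.817 g/mol.
Si contributes 3 × 28.085 = 84.255 g per mole.
84.255/496.817 = 0.1696 → 16.96%.

16.96 wt%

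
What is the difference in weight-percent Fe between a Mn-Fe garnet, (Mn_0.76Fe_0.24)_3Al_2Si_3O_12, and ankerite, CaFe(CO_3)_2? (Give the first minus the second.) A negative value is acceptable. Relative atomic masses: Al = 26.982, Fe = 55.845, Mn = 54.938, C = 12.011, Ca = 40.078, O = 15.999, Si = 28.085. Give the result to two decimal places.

-17.75 percentage points

Fe in (Mn_0.76Fe_0.24)_3Al_2Si_3O_12: molar mass 495.674 g/mol; 0.72×55.845 = 40.208 g → 8.11 wt%.
Fe in CaFe(CO_3)_2: molar mass 215.939 g/mol; 1×55.845 = 55.845 g → 25.86 wt%.
Difference = 8.11 − 25.86 = -17.75 percentage points.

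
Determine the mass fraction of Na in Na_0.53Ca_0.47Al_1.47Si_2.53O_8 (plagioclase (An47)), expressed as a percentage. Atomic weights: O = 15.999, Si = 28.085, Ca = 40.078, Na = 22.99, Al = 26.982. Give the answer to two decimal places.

4.52 wt%

Formula mass = 0.53*22.99 + 0.47*40.078 + 1.47*26.982 + 2.53*28.085 + 8*15.999 = 269.732 g/mol, of which 12.185 g is Na.
So Na makes up 12.185/269.732 = 0.0452 of the mass, i.e. 4.52%.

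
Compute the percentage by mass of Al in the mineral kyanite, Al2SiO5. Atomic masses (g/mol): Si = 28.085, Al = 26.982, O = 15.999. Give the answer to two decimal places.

33.30 wt%

Formula mass = 2×26.982 + 1×28.085 + 5×15.999 = 162.044 g/mol, of which 53.964 g is Al.
So Al makes up 53.964/162.044 = 0.3330 of the mass, i.e. 33.30%.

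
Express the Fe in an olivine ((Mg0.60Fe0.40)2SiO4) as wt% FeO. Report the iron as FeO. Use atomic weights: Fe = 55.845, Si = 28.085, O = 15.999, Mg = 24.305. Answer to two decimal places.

Formula mass = 165.923 g/mol.
0.80 Fe → 0.8000 mol FeO per formula unit; M(FeO) = 71.844, so FeO mass = 57.475 g.
57.475/165.923 × 100 = 34.64 wt%.

34.64 wt%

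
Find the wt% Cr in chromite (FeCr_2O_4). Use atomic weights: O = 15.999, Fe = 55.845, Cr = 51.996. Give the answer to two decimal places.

M(FeCr_2O_4) = 223.833 g/mol.
Cr contributes 2 × 51.996 = 103.992 g per mole.
103.992/223.833 = 0.4646 → 46.46%.

46.46 wt%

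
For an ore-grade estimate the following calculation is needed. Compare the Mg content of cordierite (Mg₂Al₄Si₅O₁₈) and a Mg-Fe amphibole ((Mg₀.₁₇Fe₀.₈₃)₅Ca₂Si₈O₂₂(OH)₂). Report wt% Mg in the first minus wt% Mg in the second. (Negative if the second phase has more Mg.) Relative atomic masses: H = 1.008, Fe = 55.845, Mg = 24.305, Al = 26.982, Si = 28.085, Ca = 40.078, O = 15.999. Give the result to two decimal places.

First mineral: 48.610 g Mg in 584.945 g formula = 8.31 wt% Mg.
Second mineral: 20.659 g Mg in 943.244 g formula = 2.19 wt% Mg.
8.31% − 2.19% gives a difference of 6.12 percentage points.

6.12 percentage points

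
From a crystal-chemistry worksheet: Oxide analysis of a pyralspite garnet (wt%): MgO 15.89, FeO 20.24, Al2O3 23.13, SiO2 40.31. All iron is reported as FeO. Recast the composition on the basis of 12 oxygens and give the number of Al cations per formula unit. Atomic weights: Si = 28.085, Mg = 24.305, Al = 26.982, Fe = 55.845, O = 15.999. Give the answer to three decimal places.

2.018 Al apfu

MgO: 15.89/40.304 = 0.39425 mol → 0.39425 mol Mg, 0.39425 mol O.
FeO: 20.24/71.844 = 0.28172 mol → 0.28172 mol Fe, 0.28172 mol O.
Al2O3: 23.13/101.961 = 0.22685 mol → 0.45370 mol Al, 0.68055 mol O.
SiO2: 40.31/60.083 = 0.67091 mol → 0.67091 mol Si, 1.34182 mol O.
Total oxygen = 2.69834 mol. Normalization factor = 12/2.69834 = 4.44718.
Al per 12 O = 0.45370 × 4.44718 = 2.018.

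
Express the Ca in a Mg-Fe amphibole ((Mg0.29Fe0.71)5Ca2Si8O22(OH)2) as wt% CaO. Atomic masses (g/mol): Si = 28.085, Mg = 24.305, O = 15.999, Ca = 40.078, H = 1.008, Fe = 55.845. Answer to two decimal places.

Molar mass of (Mg0.29Fe0.71)5Ca2Si8O22(OH)2 = 1.45×24.305 + 3.55×55.845 + 2×40.078 + 8×28.085 + 24×15.999 + 2×1.008 = 924.320 g/mol.
Each formula unit contains 2 Ca, equivalent to 2/1 = 2.0000 mol CaO.
M(CaO) = 1×40.078 + 1×15.999 = 56.077 g/mol.
Mass of CaO per formula unit = 2.0000 × 56.077 = 112.154 g.
CaO wt% = 112.154 / 924.320 × 100 = 12.13%.

12.13 wt%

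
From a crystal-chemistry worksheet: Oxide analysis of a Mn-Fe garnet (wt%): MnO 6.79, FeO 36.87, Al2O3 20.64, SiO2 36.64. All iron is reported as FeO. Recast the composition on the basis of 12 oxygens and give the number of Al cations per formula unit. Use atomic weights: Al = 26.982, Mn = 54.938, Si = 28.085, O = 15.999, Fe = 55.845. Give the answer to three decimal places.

1.995 Al apfu

MnO (M=70.937): mol = 0.09572; Mn = 0.09572, O = 0.09572.
FeO (M=71.844): mol = 0.51320; Fe = 0.51320, O = 0.51320.
Al2O3 (M=101.961): mol = 0.20243; Al = 0.40486, O = 0.60729.
SiO2 (M=60.083): mol = 0.60982; Si = 0.60982, O = 1.21964.
ΣO = 2.43585; factor = 12/ΣO = 4.92641.
Al apfu = 0.40486 × 4.92641 = 1.995.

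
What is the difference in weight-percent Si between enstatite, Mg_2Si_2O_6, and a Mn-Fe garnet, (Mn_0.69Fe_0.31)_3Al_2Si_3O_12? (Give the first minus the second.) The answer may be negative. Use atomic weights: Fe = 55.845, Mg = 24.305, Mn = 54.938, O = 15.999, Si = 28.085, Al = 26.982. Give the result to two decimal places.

10.99 percentage points

Si in Mg_2Si_2O_6: molar mass 200.774 g/mol; 2×28.085 = 56.170 g → 27.98 wt%.
Si in (Mn_0.69Fe_0.31)_3Al_2Si_3O_12: molar mass 495.865 g/mol; 3×28.085 = 84.255 g → 16.99 wt%.
Difference = 27.98 − 16.99 = 10.99 percentage points.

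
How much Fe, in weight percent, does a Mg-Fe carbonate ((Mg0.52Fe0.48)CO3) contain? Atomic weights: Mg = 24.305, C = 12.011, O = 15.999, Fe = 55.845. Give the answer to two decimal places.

26.95 weight percent

Formula mass = 0.52·24.305 + 0.48·55.845 + 1·12.011 + 3·15.999 = 99.452 g/mol, of which 26.806 g is Fe.
So Fe makes up 26.806/99.452 = 0.2695 of the mass, i.e. 26.95%.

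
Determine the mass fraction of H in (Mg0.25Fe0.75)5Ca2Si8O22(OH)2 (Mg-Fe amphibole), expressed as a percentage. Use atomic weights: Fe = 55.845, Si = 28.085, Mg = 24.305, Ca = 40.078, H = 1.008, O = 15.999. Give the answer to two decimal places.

Formula mass = 1.25×24.305 + 3.75×55.845 + 2×40.078 + 8×28.085 + 24×15.999 + 2×1.008 = 930.628 g/mol, of which 2.016 g is H.
So H makes up 2.016/930.628 = 0.0022 of the mass, i.e. 0.22%.

0.22 mass %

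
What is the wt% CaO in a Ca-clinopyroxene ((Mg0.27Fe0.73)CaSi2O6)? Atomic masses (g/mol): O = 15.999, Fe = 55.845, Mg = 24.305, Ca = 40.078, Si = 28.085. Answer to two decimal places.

Molar mass of (Mg0.27Fe0.73)CaSi2O6 = 0.27·24.305 + 0.73·55.845 + 1·40.078 + 2·28.085 + 6·15.999 = 239.571 g/mol.
Each formula unit contains 1 Ca, equivalent to 1/1 = 1.0000 mol CaO.
M(CaO) = 1×40.078 + 1×15.999 = 56.077 g/mol.
Mass of CaO per formula unit = 1.0000 × 56.077 = 56.077 g.
CaO wt% = 56.077 / 239.571 × 100 = 23.41%.

23.41 wt%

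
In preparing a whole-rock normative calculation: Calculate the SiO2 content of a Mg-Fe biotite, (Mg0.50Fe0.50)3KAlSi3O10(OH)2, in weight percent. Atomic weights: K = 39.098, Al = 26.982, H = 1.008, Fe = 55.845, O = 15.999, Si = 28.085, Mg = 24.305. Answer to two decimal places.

38.80 wt%

M((Mg0.50Fe0.50)3KAlSi3O10(OH)2) = 464.564 g/mol; M(SiO2) = 60.083 g/mol.
Moles SiO2 per formula unit = 3 Si ÷ 1 = 3.0000.
SiO2 fraction = (3.0000 × 60.083) / 464.564 = 180.249/464.564 = 0.3880.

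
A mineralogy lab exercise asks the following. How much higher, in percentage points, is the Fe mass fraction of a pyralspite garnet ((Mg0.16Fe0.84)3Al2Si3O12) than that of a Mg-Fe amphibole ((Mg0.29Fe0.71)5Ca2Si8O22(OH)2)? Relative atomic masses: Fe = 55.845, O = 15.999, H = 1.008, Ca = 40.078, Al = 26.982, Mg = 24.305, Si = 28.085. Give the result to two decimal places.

M((Mg0.16Fe0.84)3Al2Si3O12) = 482.603 g/mol, so wt% Fe = 140.729/482.603 × 100 = 29.16%.
M((Mg0.29Fe0.71)5Ca2Si8O22(OH)2) = 924.320 g/mol, so wt% Fe = 198.250/924.320 × 100 = 21.45%.
29.16 − 21.45 = 7.71 pp.

7.71 percentage points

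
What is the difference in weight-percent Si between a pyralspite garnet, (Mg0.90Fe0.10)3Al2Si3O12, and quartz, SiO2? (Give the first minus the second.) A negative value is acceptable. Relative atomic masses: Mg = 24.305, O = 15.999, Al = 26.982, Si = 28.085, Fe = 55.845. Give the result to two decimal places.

-26.32 percentage points

First mineral: 84.255 g Si in 412.584 g formula = 20.42 wt% Si.
Second mineral: 28.085 g Si in 60.083 g formula = 46.74 wt% Si.
20.42% − 46.74% gives a difference of -26.32 percentage points.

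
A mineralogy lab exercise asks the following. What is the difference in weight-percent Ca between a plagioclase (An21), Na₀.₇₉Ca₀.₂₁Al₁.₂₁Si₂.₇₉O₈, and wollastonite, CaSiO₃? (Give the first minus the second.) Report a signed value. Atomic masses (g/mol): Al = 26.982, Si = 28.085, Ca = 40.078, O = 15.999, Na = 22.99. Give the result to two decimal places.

Ca in Na₀.₇₉Ca₀.₂₁Al₁.₂₁Si₂.₇₉O₈: molar mass 265.576 g/mol; 0.21×40.078 = 8.416 g → 3.17 wt%.
Ca in CaSiO₃: molar mass 116.160 g/mol; 1×40.078 = 40.078 g → 34.50 wt%.
Difference = 3.17 − 34.50 = -31.33 percentage points.

-31.33 percentage points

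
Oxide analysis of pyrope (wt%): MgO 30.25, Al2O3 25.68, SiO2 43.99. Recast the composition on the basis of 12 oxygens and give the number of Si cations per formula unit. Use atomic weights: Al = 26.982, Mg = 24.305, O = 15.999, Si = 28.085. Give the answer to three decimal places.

2.958 Si apfu

30.25 wt% MgO ÷ 40.304 g/mol = 0.75055 mol, giving 0.75055 Mg and 0.75055 O.
25.68 wt% Al2O3 ÷ 101.961 g/mol = 0.25186 mol, giving 0.50372 Al and 0.75558 O.
43.99 wt% SiO2 ÷ 60.083 g/mol = 0.73215 mol, giving 0.73215 Si and 1.46430 O.
Oxygen sums to 2.97043; scaling by 12/2.97043 = 4.03982 puts the formula on 12 O.
Si: 0.73215 × 4.03982 = 2.958 atoms per formula unit.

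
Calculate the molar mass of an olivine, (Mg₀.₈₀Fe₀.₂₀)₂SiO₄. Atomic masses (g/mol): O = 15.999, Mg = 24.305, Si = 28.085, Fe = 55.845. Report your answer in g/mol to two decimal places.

The formula mass is the sum 1.60(24.305) + 0.40(55.845) + 1(28.085) + 4(15.999).

153.31 g/mol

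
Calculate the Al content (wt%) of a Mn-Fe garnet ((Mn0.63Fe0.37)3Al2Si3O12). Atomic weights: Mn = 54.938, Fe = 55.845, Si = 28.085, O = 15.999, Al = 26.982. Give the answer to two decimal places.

Molar mass of (Mn0.63Fe0.37)3Al2Si3O12: 1.89×54.938 + 1.11×55.845 + 2×26.982 + 3×28.085 + 12×15.999 = 496.028 g/mol.
Mass of Al per formula unit: 2 × 26.982 = 53.964 g.
Weight fraction Al = 53.964 / 496.028 = 0.1088.

10.88 wt%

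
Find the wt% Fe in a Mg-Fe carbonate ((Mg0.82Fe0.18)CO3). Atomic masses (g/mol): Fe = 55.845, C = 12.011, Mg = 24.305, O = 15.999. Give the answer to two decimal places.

M((Mg0.82Fe0.18)CO3) = 89.990 g/mol.
Fe contributes 0.18 × 55.845 = 10.052 g per mole.
10.052/89.990 = 0.1117 → 11.17%.

11.17 mass %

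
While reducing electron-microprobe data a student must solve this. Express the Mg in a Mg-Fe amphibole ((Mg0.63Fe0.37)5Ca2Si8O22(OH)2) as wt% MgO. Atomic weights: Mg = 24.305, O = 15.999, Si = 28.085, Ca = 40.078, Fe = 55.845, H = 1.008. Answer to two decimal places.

Formula mass = 870.702 g/mol.
3.15 Mg → 3.1500 mol MgO per formula unit; M(MgO) = 40.304, so MgO mass = 126.958 g.
126.958/870.702 × 100 = 14.58 wt%.

14.58 wt%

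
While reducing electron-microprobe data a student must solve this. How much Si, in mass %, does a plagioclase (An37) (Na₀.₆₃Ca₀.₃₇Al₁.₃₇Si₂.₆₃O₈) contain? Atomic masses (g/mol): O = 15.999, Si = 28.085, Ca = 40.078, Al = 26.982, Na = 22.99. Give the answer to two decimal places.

27.55 mass %

M(Na₀.₆₃Ca₀.₃₇Al₁.₃₇Si₂.₆₃O₈) = 268.133 g/mol.
Si contributes 2.63 × 28.085 = 73.864 g per mole.
73.864/268.133 = 0.2755 → 27.55%.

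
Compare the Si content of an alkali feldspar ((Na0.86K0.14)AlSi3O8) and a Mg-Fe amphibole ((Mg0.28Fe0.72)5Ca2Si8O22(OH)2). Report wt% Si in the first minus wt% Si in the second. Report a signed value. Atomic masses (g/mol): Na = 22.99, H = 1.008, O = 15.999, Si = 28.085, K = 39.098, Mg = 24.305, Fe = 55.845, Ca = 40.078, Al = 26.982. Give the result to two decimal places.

First mineral: 84.255 g Si in 264.474 g formula = 31.86 wt% Si.
Second mineral: 224.680 g Si in 925.897 g formula = 24.27 wt% Si.
31.86% − 24.27% gives a difference of 7.59 percentage points.

7.59 percentage points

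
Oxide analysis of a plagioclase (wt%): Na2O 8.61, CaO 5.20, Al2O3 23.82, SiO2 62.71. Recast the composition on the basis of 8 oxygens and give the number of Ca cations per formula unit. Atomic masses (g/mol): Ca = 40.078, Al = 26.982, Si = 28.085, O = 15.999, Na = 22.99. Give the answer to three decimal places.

0.246 Ca apfu

Na2O: 8.61/61.979 = 0.13892 mol → 0.27784 mol Na, 0.13892 mol O.
CaO: 5.20/56.077 = 0.09273 mol → 0.09273 mol Ca, 0.09273 mol O.
Al2O3: 23.82/101.961 = 0.23362 mol → 0.46724 mol Al, 0.70086 mol O.
SiO2: 62.71/60.083 = 1.04372 mol → 1.04372 mol Si, 2.08744 mol O.
Total oxygen = 3.01995 mol. Normalization factor = 8/3.01995 = 2.64905.
Ca per 8 O = 0.09273 × 2.64905 = 0.246.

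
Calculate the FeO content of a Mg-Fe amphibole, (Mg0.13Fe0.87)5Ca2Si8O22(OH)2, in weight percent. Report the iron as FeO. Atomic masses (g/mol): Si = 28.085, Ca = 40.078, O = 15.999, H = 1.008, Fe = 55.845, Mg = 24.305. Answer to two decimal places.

32.91 wt%

Molar mass of (Mg0.13Fe0.87)5Ca2Si8O22(OH)2 = 0.65*24.305 + 4.35*55.845 + 2*40.078 + 8*28.085 + 24*15.999 + 2*1.008 = 949.552 g/mol.
Each formula unit contains 4.35 Fe, equivalent to 4.35/1 = 4.3500 mol FeO.
M(FeO) = 1×55.845 + 1×15.999 = 71.844 g/mol.
Mass of FeO per formula unit = 4.3500 × 71.844 = 312.521 g.
FeO wt% = 312.521 / 949.552 × 100 = 32.91%.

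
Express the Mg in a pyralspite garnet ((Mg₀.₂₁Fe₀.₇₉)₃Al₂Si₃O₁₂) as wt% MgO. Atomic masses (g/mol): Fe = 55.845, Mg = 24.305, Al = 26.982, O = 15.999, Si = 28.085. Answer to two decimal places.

Molar mass of (Mg₀.₂₁Fe₀.₇₉)₃Al₂Si₃O₁₂ = 0.63×24.305 + 2.37×55.845 + 2×26.982 + 3×28.085 + 12×15.999 = 477.872 g/mol.
Each formula unit contains 0.63 Mg, equivalent to 0.63/1 = 0.6300 mol MgO.
M(MgO) = 1×24.305 + 1×15.999 = 40.304 g/mol.
Mass of MgO per formula unit = 0.6300 × 40.304 = 25.392 g.
MgO wt% = 25.392 / 477.872 × 100 = 5.31%.

5.31 wt%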